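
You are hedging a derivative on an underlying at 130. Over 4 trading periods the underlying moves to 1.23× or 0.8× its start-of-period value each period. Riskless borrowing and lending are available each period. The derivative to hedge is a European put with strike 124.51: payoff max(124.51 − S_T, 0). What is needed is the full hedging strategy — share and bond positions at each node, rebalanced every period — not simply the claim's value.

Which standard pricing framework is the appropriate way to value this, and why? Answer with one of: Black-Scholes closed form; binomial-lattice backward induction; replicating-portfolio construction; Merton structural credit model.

Key observation: the deliverable is the dynamic trading strategy on the 4-step tree (spot 130, moves 1.23 and 0.8), so the valuation must go through the node-by-node replicating-portfolio solve.

framework: replicating-portfolio construction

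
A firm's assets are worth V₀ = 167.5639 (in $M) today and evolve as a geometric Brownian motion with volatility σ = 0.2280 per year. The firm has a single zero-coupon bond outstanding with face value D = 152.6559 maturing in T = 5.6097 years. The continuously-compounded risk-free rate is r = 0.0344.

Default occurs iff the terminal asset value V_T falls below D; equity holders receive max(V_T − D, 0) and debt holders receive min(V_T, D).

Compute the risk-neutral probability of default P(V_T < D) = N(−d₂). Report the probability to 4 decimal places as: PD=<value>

PD=0.3975

Equity is a call on the firm's assets struck at D = 152.6559:
d₁ = [ln(V₀/D) + (r + σ²/2)T] / (σ√T)
   = [ln(167.5639/152.6559) + (0.0344 + 0.5·0.2280²)·5.6097] / (0.2280·√5.6097)
   = [0.093178 + 0.338781] / 0.540014 = 0.799905
d₂ = d₁ − σ√T = 0.799905 − 0.540014 = 0.259891
risk-neutral PD = N(−d₂) = N(-0.259891) = 0.397474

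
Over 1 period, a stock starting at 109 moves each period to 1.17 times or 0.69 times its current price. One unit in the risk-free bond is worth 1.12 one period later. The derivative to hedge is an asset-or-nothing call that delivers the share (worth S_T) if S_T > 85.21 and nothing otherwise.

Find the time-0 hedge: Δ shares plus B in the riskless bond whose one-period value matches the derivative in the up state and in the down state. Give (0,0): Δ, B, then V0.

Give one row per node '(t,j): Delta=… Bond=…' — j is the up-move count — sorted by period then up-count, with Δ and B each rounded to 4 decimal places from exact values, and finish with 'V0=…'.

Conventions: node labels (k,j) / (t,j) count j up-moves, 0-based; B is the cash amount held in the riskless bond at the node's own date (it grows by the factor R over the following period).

Since d<R<u, set p* = (R−d)/(u−d) = 0.8958; price each node as the discounted p*-expectation of its children.
Expiry values: V(1,0)=0.0000, V(1,1)=127.5300
(0,0): S=109.0000. Δ = (V_up−V_dn)/(S_up−S_dn) = (127.5300−0.0000)/(127.5300−75.2100) = 2.4375. V = [p*·127.5300 + (1−p*)·0.0000]/1.12 = 102.0050. B = V − Δ·S = -163.6825.
Verification: the root portfolio costs Δ(0,0)·S0 + B(0,0) = 102.0050, matching V0.

(0,0): Delta=2.4375 Bond=-163.6825
V0=102.0050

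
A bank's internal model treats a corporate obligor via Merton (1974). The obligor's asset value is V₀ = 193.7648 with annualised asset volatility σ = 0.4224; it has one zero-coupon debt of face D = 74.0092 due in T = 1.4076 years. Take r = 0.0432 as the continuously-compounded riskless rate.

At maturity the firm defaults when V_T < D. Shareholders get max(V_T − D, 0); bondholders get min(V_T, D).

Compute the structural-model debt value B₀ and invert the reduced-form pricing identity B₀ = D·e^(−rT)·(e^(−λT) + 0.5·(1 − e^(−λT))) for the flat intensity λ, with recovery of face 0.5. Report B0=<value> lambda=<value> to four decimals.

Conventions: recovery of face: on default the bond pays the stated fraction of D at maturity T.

B0=69.2122 lambda=0.0088

With assets at 193.7648 and a single debt payment of 74.0092 at 1.4076 years:
d₁ = [ln(V₀/D) + (r + σ²/2)T] / (σ√T)
   = [ln(193.7648/74.0092) + (0.0432 + 0.5·0.4224²)·1.4076] / (0.4224·√1.4076)
   = [0.962456 + 0.186382] / 0.501145 = 2.292424
d₂ = d₁ − σ√T = 2.292424 − 0.501145 = 1.791279
N(d₁) = 0.989059,  N(d₂) = 0.963376,  e^(−rT) = 0.941004
E₀ = V₀·N(d₁) − D·e^(−rT)·N(d₂)
   = 193.7648·0.989059 − 74.0092·0.941004·0.963376 = 124.552597
B₀ = V₀ − E₀ = 193.7648 − 124.552597 = 69.212203
e^(−λT) = (B₀·e^(rT)/D − 0.5)/(1 − 0.5) = (69.2122·1.062695/74.0092 − 0.5)/0.5 = 0.98763053
λ = −ln(0.98763053)/1.4076 = 0.008842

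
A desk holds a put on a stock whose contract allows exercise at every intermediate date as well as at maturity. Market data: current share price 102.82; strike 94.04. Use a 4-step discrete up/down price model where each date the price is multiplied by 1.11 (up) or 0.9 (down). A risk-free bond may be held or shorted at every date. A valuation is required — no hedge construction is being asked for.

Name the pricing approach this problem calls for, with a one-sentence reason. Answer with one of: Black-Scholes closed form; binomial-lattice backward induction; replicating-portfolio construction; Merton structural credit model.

Key observation: the defining feature is the embedded early-exercise option across 4 discrete dates on the spot-102.82 tree; pricing the strike-94.04 put means working backward with an exercise test at every node.

framework: binomial-lattice backward induction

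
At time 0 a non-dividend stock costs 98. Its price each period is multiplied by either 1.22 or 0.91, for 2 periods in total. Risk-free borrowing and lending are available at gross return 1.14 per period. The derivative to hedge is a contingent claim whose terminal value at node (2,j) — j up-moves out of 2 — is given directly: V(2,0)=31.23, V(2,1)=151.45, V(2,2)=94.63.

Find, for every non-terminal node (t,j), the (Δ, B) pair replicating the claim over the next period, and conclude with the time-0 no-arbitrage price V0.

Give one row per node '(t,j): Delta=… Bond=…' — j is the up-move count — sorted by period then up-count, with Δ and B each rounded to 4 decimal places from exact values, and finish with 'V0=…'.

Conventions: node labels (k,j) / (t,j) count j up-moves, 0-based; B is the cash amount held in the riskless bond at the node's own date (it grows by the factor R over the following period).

Under the risk-neutral measure, an up-move has probability p* = (R−d)/(u−d) = 0.7419 and values discount at R = 1.14.
Terminal payoffs: V(2,0)=31.2300, V(2,1)=151.4500, V(2,2)=94.6300
Node (1,0) S=89.1800: V=(p*·151.4500+(1−p*)·31.2300)/1.14=105.6364; Δ=(151.4500−31.2300)/(108.7996−81.1538)=4.3486; B=V−Δ·S=-282.1701
Node (1,1) S=119.5600: V=(p*·94.6300+(1−p*)·151.4500)/1.14=95.8713; Δ=(94.6300−151.4500)/(145.8632−108.7996)=-1.5330; B=V−Δ·S=279.1616
Node (0,0) S=98.0000: V=(p*·95.8713+(1−p*)·105.6364)/1.14=86.3081; Δ=(95.8713−105.6364)/(119.5600−89.1800)=-0.3214; B=V−Δ·S=117.8086
As a check, the time-0 holding Δ(0,0)·S0 + B(0,0) comes to 86.3081 — exactly V0.

(0,0): Delta=-0.3214 Bond=117.8086
(1,0): Delta=4.3486 Bond=-282.1701
(1,1): Delta=-1.5330 Bond=279.1616
V0=86.3081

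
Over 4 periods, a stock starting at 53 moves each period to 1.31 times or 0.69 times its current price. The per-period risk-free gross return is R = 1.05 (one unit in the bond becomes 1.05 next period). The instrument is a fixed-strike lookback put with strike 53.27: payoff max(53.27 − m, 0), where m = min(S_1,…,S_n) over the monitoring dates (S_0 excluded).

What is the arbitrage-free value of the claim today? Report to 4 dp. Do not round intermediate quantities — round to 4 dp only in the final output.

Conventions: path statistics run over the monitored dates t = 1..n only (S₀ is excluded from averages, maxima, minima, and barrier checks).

price = 12.1491

Risk-neutral up-probability p* = (R−d)/(u−d) = (1.05−0.69)/(1.31−0.69) = 0.5806; the claim prices as the p*-weighted sum of path payoffs discounted by R^4.
Enumerate all 2^4 = 16 price paths (U = up ×1.31, D = down ×0.69); each path with k up-moves has probability p*^k·(1−p*)^(4−k).
DDDD: m=12.0136, payoff=41.2564, prob=0.030926
UDDD: m=22.8084, payoff=30.4616, prob=0.042821
DUDD: m=22.8084, payoff=30.4616, prob=0.042821
UUDD: m=43.3029, payoff=9.9671, prob=0.059290
DDUD: m=22.8084, payoff=30.4616, prob=0.042821
UDUD: m=43.3029, payoff=9.9671, prob=0.059290
DUUD: m=36.5700, payoff=16.7000, prob=0.059290
UUUD: m=69.4300, payoff=0.0000, prob=0.082095
DDDU: m=17.4110, payoff=35.8590, prob=0.042821
UDDU: m=33.0556, payoff=20.2144, prob=0.059290
DUDU: m=33.0556, payoff=20.2144, prob=0.059290
UUDU: m=62.7578, payoff=0.0000, prob=0.082095
DDUU: m=25.2333, payoff=28.0367, prob=0.059290
UDUU: m=47.9067, payoff=5.3633, prob=0.082095
DUUU: m=36.5700, payoff=16.7000, prob=0.082095
UUUU: m=69.4300, payoff=0.0000, prob=0.113669
Price = Σ prob·payoff / R^4 = 14.767291 / 1.215506 = 12.1491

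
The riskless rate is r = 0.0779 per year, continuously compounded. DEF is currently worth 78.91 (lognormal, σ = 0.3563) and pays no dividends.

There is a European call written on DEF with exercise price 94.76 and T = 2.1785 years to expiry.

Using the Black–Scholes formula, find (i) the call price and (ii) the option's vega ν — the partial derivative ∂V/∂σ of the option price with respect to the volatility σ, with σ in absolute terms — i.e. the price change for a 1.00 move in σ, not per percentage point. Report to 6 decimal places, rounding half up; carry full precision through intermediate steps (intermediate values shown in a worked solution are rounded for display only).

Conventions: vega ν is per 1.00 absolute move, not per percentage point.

price = 15.951874
ν = 45.171367

σ√T = 0.3563·√2.1785 = 0.525890
d₁ = (ln(S/K) + (r+σ²/2)T) / (σ√T) = (ln(78.91/94.76) + (0.0779+0.3563²/2)·2.1785) / 0.525890 = (-0.183039 + 0.307985) / 0.525890 = 0.237589
d₂ = d₁ − σ√T = 0.237589 − 0.525890 = -0.288300
e^{−rT} = 0.843914
N(d₁) = 0.593900,  N(d₂) = 0.386558
Call price V = S·N(d₁) − K·e^{−rT}·N(d₂) = 46.864659 − 30.912785 = 15.951874
φ(d₁) = (1/√(2π))·e^{−d₁²/2} = 0.387840
ν = S·φ(d₁)·√T = 45.171367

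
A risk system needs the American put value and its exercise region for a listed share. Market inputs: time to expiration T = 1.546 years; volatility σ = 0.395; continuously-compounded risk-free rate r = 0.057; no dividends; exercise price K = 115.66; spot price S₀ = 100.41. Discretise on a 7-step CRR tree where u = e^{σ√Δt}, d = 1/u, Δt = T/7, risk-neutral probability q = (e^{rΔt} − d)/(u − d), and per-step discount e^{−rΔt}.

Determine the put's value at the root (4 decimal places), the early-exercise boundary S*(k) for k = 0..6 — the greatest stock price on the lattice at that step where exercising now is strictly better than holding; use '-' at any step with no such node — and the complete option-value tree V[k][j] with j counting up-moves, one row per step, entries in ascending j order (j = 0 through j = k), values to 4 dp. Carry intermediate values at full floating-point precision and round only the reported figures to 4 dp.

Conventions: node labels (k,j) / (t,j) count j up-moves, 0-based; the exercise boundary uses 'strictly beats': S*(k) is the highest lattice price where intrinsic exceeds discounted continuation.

Δt=0.22086  u=1.20398  d=0.83058  q=0.48765  discount=0.98749
step 7 (expiry): payoffs max(K−S,0) = 88.2793 75.9699 58.1266 32.2615 0.0000 0.0000 0.0000 0.0000
step 6: (k=6,j=0): S=32.9658, K−S=82.6942, hold=81.2473 ⇒ V=82.6942 exercise | (k=6,j=1): S=47.7861, K−S=67.8739, hold=66.4270 ⇒ V=67.8739 exercise | (k=6,j=2): S=69.2690, K−S=46.3910, hold=44.9441 ⇒ V=46.3910 exercise | (k=6,j=3): S=100.4100, K−S=15.2500, hold=16.3224 ⇒ V=16.3224 continue | (k=6,j=4): S=145.5509, K−S=0.0000, hold=0.0000 ⇒ V=0.0000 continue | (k=6,j=5): S=210.9856, K−S=0.0000, hold=0.0000 ⇒ V=0.0000 continue | (k=6,j=6): S=305.8374, K−S=0.0000, hold=0.0000 ⇒ V=0.0000 continue  boundary S*=69.2690
step 5: (k=5,j=0): S=39.6901, K−S=75.9699, hold=74.5230 ⇒ V=75.9699 exercise | (k=5,j=1): S=57.5334, K−S=58.1266, hold=56.6797 ⇒ V=58.1266 exercise | (k=5,j=2): S=83.3985, K−S=32.2615, hold=31.3310 ⇒ V=32.2615 exercise | (k=5,j=3): S=120.8915, K−S=0.0000, hold=8.2581 ⇒ V=8.2581 continue | (k=5,j=4): S=175.2402, K−S=0.0000, hold=0.0000 ⇒ V=0.0000 continue | (k=5,j=5): S=254.0222, K−S=0.0000, hold=0.0000 ⇒ V=0.0000 continue  boundary S*=83.3985
step 4: (k=4,j=0): S=47.7861, K−S=67.8739, hold=66.4270 ⇒ V=67.8739 exercise | (k=4,j=1): S=69.2690, K−S=46.3910, hold=44.9441 ⇒ V=46.3910 exercise | (k=4,j=2): S=100.4100, K−S=15.2500, hold=20.2991 ⇒ V=20.2991 continue | (k=4,j=3): S=145.5509, K−S=0.0000, hold=4.1781 ⇒ V=4.1781 continue | (k=4,j=4): S=210.9856, K−S=0.0000, hold=0.0000 ⇒ V=0.0000 continue  boundary S*=69.2690
step 3: (k=3,j=0): S=57.5334, K−S=58.1266, hold=56.6797 ⇒ V=58.1266 exercise | (k=3,j=1): S=83.3985, K−S=32.2615, hold=33.2460 ⇒ V=33.2460 continue | (k=3,j=2): S=120.8915, K−S=0.0000, hold=12.2820 ⇒ V=12.2820 continue | (k=3,j=3): S=175.2402, K−S=0.0000, hold=2.1139 ⇒ V=2.1139 continue  boundary S*=57.5334
step 2: (k=2,j=0): S=69.2690, K−S=46.3910, hold=45.4182 ⇒ V=46.3910 exercise | (k=2,j=1): S=100.4100, K−S=15.2500, hold=22.7349 ⇒ V=22.7349 continue | (k=2,j=2): S=145.5509, K−S=0.0000, hold=7.2319 ⇒ V=7.2319 continue  boundary S*=69.2690
step 1: (k=1,j=0): S=83.3985, K−S=32.2615, hold=34.4190 ⇒ V=34.4190 continue | (k=1,j=1): S=120.8915, K−S=0.0000, hold=14.9850 ⇒ V=14.9850 continue  boundary S*=-
step 0: (k=0,j=0): S=100.4100, K−S=15.2500, hold=24.6299 ⇒ V=24.6299 continue  boundary S*=-

price = 24.6299
boundary = - - 69.2690 57.5334 69.2690 83.3985 69.2690
tree:
24.6299
34.4190 14.9850
46.3910 22.7349 7.2319
58.1266 33.2460 12.2820 2.1139
67.8739 46.3910 20.2991 4.1781 0.0000
75.9699 58.1266 32.2615 8.2581 0.0000 0.0000
82.6942 67.8739 46.3910 16.3224 0.0000 0.0000 0.0000
88.2793 75.9699 58.1266 32.2615 0.0000 0.0000 0.0000 0.0000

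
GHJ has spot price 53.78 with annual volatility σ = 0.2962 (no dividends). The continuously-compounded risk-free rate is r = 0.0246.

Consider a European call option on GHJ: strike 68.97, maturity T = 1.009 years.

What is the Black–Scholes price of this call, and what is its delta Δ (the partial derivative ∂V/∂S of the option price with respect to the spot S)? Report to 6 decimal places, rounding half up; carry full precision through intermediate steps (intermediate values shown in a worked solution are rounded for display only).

price = 2.321698
Δ = 0.272946

σ√T = 0.2962·√1.009 = 0.297530
d₁ = (ln(S/K) + (r+σ²/2)T) / (σ√T) = (ln(53.78/68.97) + (0.0246+0.2962²/2)·1.009) / 0.297530 = (-0.248770 + 0.069083) / 0.297530 = -0.603928
d₂ = d₁ − σ√T = -0.603928 − 0.297530 = -0.901458
e^{−rT} = 0.975484
N(d₁) = 0.272946,  N(d₂) = 0.183673
Call price V = S·N(d₁) − K·e^{−rT}·N(d₂) = 14.679028 − 12.357330 = 2.321698
Δ = N(d₁) = 0.272946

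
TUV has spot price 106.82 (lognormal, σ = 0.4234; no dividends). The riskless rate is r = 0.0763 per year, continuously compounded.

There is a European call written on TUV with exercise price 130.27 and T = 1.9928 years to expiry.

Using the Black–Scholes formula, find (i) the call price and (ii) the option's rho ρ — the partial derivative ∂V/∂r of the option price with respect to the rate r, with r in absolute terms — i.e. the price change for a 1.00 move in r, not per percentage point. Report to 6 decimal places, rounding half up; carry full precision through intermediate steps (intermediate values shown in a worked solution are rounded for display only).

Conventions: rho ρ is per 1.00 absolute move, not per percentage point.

price = 23.230754
ρ = 78.773825

σ√T = 0.4234·√1.9928 = 0.597699
d₁ = (ln(S/K) + (r+σ²/2)T) / (σ√T) = (ln(106.82/130.27) + (0.0763+0.4234²/2)·1.9928) / 0.597699 = (-0.198464 + 0.330673) / 0.597699 = 0.221196
d₂ = d₁ − σ√T = 0.221196 − 0.597699 = -0.376503
e^{−rT} = 0.858945
N(d₁) = 0.587530,  N(d₂) = 0.353271
Call price V = S·N(d₁) − K·e^{−rT}·N(d₂) = 62.759972 − 39.529218 = 23.230754
ρ = K·T·e^{−rT}·N(d₂) = 78.773825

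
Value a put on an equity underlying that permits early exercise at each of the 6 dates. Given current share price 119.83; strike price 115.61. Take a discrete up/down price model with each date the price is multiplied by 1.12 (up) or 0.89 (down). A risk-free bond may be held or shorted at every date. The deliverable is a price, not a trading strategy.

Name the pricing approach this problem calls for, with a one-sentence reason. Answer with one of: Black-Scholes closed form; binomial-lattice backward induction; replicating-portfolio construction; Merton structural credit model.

Key observation: the defining feature is the embedded early-exercise option across 6 discrete dates on the spot-119.83 tree; pricing the strike-115.61 put means working backward with an exercise test at every node.

framework: binomial-lattice backward induction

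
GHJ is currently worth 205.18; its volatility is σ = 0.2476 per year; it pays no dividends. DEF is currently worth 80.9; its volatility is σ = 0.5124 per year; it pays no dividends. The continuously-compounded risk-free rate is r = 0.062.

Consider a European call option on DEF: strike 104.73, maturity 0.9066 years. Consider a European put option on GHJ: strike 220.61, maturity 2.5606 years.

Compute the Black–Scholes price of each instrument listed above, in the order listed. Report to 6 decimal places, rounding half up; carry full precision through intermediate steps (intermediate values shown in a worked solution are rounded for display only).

price(DEF call K=104.73) = 9.712918
price(GHJ put K=220.61) = 23.130897

[DEF call K=104.73]
σ√T = 0.5124·√0.9066 = 0.487884
d₁ = (ln(S/K) + (r+σ²/2)T) / (σ√T) = (ln(80.9/104.73) + (0.062+0.5124²/2)·0.9066) / 0.487884 = (-0.258172 + 0.175225) / 0.487884 = -0.170014
d₂ = d₁ − σ√T = -0.170014 − 0.487884 = -0.657898
e^{−rT} = 0.945341
N(d₁) = 0.432500,  N(d₂) = 0.255302
price = S·N(d₁) − K·e^{−rT}·N(d₂) = 34.989229 − 25.276312 = 9.712918
[GHJ put K=220.61]
σ√T = 0.2476·√2.5606 = 0.396206
d₁ = (ln(S/K) + (r+σ²/2)T) / (σ√T) = (ln(205.18/220.61) + (0.062+0.2476²/2)·2.5606) / 0.396206 = (-0.072509 + 0.237247) / 0.396206 = 0.415789
d₂ = d₁ − σ√T = 0.415789 − 0.396206 = 0.019582
e^{−rT} = 0.853203
N(−d₁) = 0.338782,  N(−d₂) = 0.492188
price = K·e^{−rT}·N(−d₂) − S·N(−d₁) = 92.642249 − 69.511352 = 23.130897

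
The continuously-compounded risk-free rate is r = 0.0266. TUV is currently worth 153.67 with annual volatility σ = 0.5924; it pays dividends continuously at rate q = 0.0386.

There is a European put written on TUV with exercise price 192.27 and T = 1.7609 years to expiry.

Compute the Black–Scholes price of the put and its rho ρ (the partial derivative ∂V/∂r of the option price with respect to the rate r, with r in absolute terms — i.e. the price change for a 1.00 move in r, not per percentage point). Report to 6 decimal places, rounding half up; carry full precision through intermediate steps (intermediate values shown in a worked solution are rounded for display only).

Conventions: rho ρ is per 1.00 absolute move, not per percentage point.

price = 72.218745
ρ = -245.406519

σ√T = 0.5924·√1.7609 = 0.786108
d₁ = (ln(S/K) + (r−q+σ²/2)T) / (σ√T) = (ln(153.67/192.27) + (0.0266−0.0386+0.5924²/2)·1.7609) / 0.786108 = (-0.224093 + 0.287852) / 0.786108 = 0.081107
d₂ = d₁ − σ√T = 0.081107 − 0.786108 = -0.705001
e^{−rT} = 0.954240
e^{−qT} = 0.934288
N(−d₁) = 0.467678,  N(−d₂) = 0.759595
Put price V = K·e^{−rT}·N(−d₂) − S·e^{−qT}·N(−d₁) = 139.364257 − 67.145511 = 72.218745
ρ = −K·T·e^{−rT}·N(−d₂) = -245.406519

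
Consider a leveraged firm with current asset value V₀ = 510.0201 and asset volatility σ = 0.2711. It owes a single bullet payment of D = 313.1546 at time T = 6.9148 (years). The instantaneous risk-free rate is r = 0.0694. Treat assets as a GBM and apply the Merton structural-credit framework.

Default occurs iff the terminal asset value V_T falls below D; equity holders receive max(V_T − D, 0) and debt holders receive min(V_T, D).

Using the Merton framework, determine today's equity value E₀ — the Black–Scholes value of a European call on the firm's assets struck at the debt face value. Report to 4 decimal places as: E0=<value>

Work the structural quantities from V₀ = 510.0201 against face 313.1546:
d₁ = [ln(V₀/D) + (r + σ²/2)T] / (σ√T)
   = [ln(510.0201/313.1546) + (0.0694 + 0.5·0.2711²)·6.9148] / (0.2711·√6.9148)
   = [0.487753 + 0.733989] / 0.712885 = 1.713801
d₂ = d₁ − σ√T = 1.713801 − 0.712885 = 1.000916
N(d₁) = 0.956717,  N(d₂) = 0.841566,  e^(−rT) = 0.618853
E₀ = V₀·N(d₁) − D·e^(−rT)·N(d₂)
   = 510.0201·0.956717 − 313.1546·0.618853·0.841566 = 324.852269

E0=324.8523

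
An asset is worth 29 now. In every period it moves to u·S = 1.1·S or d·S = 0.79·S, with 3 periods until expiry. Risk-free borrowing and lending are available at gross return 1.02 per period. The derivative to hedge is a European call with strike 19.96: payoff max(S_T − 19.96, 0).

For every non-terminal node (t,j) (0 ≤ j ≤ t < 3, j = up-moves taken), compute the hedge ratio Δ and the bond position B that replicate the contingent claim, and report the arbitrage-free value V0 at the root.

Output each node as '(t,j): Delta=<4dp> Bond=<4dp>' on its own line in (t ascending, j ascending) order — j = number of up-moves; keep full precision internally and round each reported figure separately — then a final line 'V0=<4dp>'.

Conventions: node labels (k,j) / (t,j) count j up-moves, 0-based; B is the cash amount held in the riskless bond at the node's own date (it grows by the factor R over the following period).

(0,0): Delta=0.9580 Bond=-17.4906
(1,0): Delta=0.7949 Bond=-14.1044
(1,1): Delta=0.9987 Bond=-19.1399
(2,0): Delta=0.0000 Bond=0.0000
(2,1): Delta=0.9934 Bond=-19.3905
(2,2): Delta=1.0000 Bond=-19.5686
V0=10.2901

Since d<R<u, set p* = (R−d)/(u−d) = 0.7419; price each node as the discounted p*-expectation of its children.
Terminal payoffs: V(3,0)=0.0000, V(3,1)=0.0000, V(3,2)=7.7611, V(3,3)=18.6390
(2,0): S=18.0989. Δ = (V_up−V_dn)/(S_up−S_dn) = (0.0000−0.0000)/(19.9088−14.2981) = 0.0000. V = [p*·0.0000 + (1−p*)·0.0000]/1.02 = 0.0000. B = V − Δ·S = 0.0000.
(2,1): S=25.2010. Δ = (V_up−V_dn)/(S_up−S_dn) = (7.7611−0.0000)/(27.7211−19.9088) = 0.9934. V = [p*·7.7611 + (1−p*)·0.0000]/1.02 = 5.6453. B = V − Δ·S = -19.3905.
(2,2): S=35.0900. Δ = (V_up−V_dn)/(S_up−S_dn) = (18.6390−7.7611)/(38.5990−27.7211) = 1.0000. V = [p*·18.6390 + (1−p*)·7.7611]/1.02 = 15.5214. B = V − Δ·S = -19.5686.
(1,0): S=22.9100. Δ = (V_up−V_dn)/(S_up−S_dn) = (5.6453−0.0000)/(25.2010−18.0989) = 0.7949. V = [p*·5.6453 + (1−p*)·0.0000]/1.02 = 4.1063. B = V − Δ·S = -14.1044.
(1,1): S=31.9000. Δ = (V_up−V_dn)/(S_up−S_dn) = (15.5214−5.6453)/(35.0900−25.2010) = 0.9987. V = [p*·15.5214 + (1−p*)·5.6453]/1.02 = 12.7183. B = V − Δ·S = -19.1399.
(0,0): S=29.0000. Δ = (V_up−V_dn)/(S_up−S_dn) = (12.7183−4.1063)/(31.9000−22.9100) = 0.9580. V = [p*·12.7183 + (1−p*)·4.1063]/1.02 = 10.2901. B = V − Δ·S = -17.4906.
Sanity check at the root: Δ(0,0)·S0 + B(0,0) reproduces V0 = 10.2901.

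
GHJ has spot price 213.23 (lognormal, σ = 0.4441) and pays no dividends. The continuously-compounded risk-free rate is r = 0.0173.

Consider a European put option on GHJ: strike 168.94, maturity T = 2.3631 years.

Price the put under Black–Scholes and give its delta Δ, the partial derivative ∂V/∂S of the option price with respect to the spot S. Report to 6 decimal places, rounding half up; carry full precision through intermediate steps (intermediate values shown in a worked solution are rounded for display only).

σ√T = 0.4441·√2.3631 = 0.682687
d₁ = (ln(S/K) + (r+σ²/2)T) / (σ√T) = (ln(213.23/168.94) + (0.0173+0.4441²/2)·2.3631) / 0.682687 = (0.232828 + 0.273913) / 0.682687 = 0.742273
d₂ = d₁ − σ√T = 0.742273 − 0.682687 = 0.059586
e^{−rT} = 0.959943
N(−d₁) = 0.228961,  N(−d₂) = 0.476243
Put price V = K·e^{−rT}·N(−d₂) − S·N(−d₁) = 77.233592 − 48.821346 = 28.412246
Δ = −N(−d₁) = -0.228961

price = 28.412246
Δ = -0.228961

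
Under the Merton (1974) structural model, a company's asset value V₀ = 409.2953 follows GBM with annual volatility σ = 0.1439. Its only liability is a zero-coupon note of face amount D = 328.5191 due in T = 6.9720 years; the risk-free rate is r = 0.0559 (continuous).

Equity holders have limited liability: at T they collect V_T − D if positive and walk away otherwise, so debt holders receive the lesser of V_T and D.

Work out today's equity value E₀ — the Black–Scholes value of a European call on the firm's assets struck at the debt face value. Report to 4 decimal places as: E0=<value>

E0=189.4132

Equity is a call on the firm's assets struck at D = 328.5191:
d₁ = [ln(V₀/D) + (r + σ²/2)T] / (σ√T)
   = [ln(409.2953/328.5191) + (0.0559 + 0.5·0.1439²)·6.9720] / (0.1439·√6.9720)
   = [0.219842 + 0.461920] / 0.379961 = 1.794293
d₂ = d₁ − σ√T = 1.794293 − 0.379961 = 1.414332
N(d₁) = 0.963617,  N(d₂) = 0.921368,  e^(−rT) = 0.677236
E₀ = V₀·N(d₁) − D·e^(−rT)·N(d₂)
   = 409.2953·0.963617 − 328.5191·0.677236·0.921368 = 189.413226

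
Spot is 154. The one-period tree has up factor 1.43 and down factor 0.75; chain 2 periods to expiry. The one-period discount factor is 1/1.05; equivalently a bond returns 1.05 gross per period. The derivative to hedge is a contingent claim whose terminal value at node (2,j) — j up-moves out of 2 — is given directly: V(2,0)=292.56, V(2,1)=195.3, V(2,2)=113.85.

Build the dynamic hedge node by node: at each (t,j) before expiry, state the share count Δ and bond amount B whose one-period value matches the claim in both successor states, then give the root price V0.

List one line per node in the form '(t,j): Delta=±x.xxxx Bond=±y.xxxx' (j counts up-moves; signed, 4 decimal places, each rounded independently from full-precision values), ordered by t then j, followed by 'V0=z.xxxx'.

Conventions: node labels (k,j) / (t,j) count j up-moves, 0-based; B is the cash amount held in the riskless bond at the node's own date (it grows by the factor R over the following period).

(0,0): Delta=-0.8211 Bond=316.7621
(1,0): Delta=-1.2383 Bond=380.7924
(1,1): Delta=-0.5439 Bond=271.5567
V0=190.3125

Under the risk-neutral measure, an up-move has probability p* = (R−d)/(u−d) = 0.4412 and values discount at R = 1.05.
Expiry values: V(2,0)=292.5600, V(2,1)=195.3000, V(2,2)=113.8500
  t=1,j=0: stock 115.5000 → up 165.1650 (V=195.3000), down 86.6250 (V=292.5600). Price 237.7630; hedge Δ=-1.2383, bond B=380.7924.
  t=1,j=1: stock 220.2200 → up 314.9146 (V=113.8500), down 165.1650 (V=195.3000). Price 151.7773; hedge Δ=-0.5439, bond B=271.5567.
  t=0,j=0: stock 154.0000 → up 220.2200 (V=151.7773), down 115.5000 (V=237.7630). Price 190.3125; hedge Δ=-0.8211, bond B=316.7621.
Check: Δ(0,0)·S0 + B(0,0) = 190.3125 = V0.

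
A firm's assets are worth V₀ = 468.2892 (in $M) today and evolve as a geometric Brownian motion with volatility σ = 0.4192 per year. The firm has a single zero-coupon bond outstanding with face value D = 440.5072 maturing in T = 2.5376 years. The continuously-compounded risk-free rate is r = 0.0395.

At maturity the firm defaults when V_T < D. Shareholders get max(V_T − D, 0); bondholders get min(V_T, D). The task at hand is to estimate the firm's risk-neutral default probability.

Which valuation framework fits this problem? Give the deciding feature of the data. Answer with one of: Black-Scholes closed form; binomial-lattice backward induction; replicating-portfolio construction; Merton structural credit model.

Key observation: a levered firm with one bullet debt due at 2.5376 years is the canonical structural-credit setup: equity is a call on the firm's assets struck at the face value.

framework: Merton structural credit model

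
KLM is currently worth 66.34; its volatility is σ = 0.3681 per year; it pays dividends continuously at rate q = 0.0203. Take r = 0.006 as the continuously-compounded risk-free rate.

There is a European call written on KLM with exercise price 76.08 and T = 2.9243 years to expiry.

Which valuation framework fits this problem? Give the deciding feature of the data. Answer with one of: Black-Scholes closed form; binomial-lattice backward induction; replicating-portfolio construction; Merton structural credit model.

framework: Black-Scholes closed form

Key observation: a European-exercise option on KLM struck at 76.08 — a GBM underlying with constant parameters — admits an analytic price: the data contain no early exercise, no discrete tree, no debt structure.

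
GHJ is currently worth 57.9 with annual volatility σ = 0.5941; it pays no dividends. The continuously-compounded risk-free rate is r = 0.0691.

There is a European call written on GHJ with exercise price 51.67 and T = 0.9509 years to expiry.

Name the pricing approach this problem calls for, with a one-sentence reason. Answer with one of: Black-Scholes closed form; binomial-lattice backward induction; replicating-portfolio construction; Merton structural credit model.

Key observation: with GHJ following a GBM at constant σ and r, the European call struck at 51.67 prices in closed form — nothing here needs a stepwise model or a balance sheet.

framework: Black-Scholes closed form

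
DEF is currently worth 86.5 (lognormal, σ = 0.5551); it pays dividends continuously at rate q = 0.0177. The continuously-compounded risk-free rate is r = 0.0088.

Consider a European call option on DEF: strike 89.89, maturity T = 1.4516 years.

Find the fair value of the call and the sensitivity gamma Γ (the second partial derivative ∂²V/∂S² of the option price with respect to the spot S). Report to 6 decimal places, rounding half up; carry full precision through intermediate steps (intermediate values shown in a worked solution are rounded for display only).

σ√T = 0.5551·√1.4516 = 0.668798
d₁ = (ln(S/K) + (r−q+σ²/2)T) / (σ√T) = (ln(86.5/89.89) + (0.0088−0.0177+0.5551²/2)·1.4516) / 0.668798 = (-0.038442 + 0.210726) / 0.668798 = 0.257602
d₂ = d₁ − σ√T = 0.257602 − 0.668798 = -0.411196
e^{−rT} = 0.987307
e^{−qT} = 0.974634
N(d₁) = 0.601643,  N(d₂) = 0.340465
Call price V = S·e^{−qT}·N(d₁) − K·e^{−rT}·N(d₂) = 50.722012 − 30.215902 = 20.506110
φ(d₁) = (1/√(2π))·e^{−d₁²/2} = 0.385923
Γ = e^{−qT}·φ(d₁) / (S·σ·√T) = 0.006502

price = 20.506110
Γ = 0.006502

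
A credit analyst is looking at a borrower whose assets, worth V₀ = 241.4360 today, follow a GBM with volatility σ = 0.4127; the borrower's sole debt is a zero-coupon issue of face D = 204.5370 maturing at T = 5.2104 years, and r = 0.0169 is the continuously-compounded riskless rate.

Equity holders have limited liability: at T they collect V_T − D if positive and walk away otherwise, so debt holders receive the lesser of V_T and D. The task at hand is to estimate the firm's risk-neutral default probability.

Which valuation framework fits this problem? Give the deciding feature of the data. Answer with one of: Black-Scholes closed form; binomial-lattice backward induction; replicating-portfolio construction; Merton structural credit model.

Key observation: the question is about default risk generated by asset-value dynamics against a debt face of 204.5370 — the structural framework prices exactly that.

framework: Merton structural credit model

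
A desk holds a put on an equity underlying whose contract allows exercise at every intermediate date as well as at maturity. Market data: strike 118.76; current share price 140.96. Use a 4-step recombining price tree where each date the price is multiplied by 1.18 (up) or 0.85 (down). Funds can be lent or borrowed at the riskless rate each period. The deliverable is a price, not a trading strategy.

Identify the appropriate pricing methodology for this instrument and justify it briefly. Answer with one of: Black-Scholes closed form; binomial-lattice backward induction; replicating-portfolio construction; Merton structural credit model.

framework: binomial-lattice backward induction

Key observation: the defining feature is the embedded early-exercise option across 4 discrete dates on the spot-140.96 tree; pricing the strike-118.76 put means working backward with an exercise test at every node.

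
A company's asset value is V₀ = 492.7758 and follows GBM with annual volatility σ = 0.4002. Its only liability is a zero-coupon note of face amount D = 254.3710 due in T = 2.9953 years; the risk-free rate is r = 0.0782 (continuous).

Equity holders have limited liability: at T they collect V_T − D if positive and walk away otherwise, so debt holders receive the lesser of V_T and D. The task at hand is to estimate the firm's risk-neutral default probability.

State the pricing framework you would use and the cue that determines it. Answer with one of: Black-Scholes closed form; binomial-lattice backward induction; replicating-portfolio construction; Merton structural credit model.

framework: Merton structural credit model

Key observation: a levered firm with one bullet debt due at 2.9953 years is the canonical structural-credit setup: equity is a call on the firm's assets struck at the face value.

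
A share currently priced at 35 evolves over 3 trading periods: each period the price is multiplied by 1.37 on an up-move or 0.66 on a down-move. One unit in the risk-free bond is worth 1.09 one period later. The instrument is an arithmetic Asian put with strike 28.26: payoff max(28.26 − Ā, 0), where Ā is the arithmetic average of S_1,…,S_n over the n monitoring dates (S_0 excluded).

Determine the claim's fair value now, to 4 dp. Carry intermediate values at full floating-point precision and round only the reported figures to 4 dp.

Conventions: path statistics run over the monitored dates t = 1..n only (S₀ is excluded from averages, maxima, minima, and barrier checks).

With p* = (R−d)/(u−d) = 0.6056, sum probability × payoff across the paths and divide by R^3.
Enumerate all 2^3 = 8 price paths (U = up ×1.37, D = down ×0.66); each path with k up-moves has probability p*^k·(1−p*)^(3−k).
DDD: Ā=16.1361, payoff=12.1239, prob=0.061334
UDD: Ā=33.4947, payoff=0.0000, prob=0.094191
DUD: Ā=25.2113, payoff=3.0487, prob=0.094191
UUD: Ā=52.3326, payoff=0.0000, prob=0.144650
DDU: Ā=19.7443, payoff=8.5157, prob=0.094191
UDU: Ā=40.9845, payoff=0.0000, prob=0.144650
DUU: Ā=32.7011, payoff=0.0000, prob=0.144650
UUU: Ā=67.8796, payoff=0.0000, prob=0.222142
Price = Σ prob·payoff / R^3 = 1.832857 / 1.295029 = 1.4153

price = 1.4153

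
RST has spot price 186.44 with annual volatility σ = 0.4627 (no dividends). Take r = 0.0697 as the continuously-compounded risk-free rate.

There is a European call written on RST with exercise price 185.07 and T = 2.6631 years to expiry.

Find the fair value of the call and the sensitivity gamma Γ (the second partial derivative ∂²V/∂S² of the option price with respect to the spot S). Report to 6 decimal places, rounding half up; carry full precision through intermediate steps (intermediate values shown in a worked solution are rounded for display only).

σ√T = 0.4627·√2.6631 = 0.755080
d₁ = (ln(S/K) + (r+σ²/2)T) / (σ√T) = (ln(186.44/185.07) + (0.0697+0.4627²/2)·2.6631) / 0.755080 = (0.007375 + 0.470691) / 0.755080 = 0.633133
d₂ = d₁ − σ√T = 0.633133 − 0.755080 = -0.121947
e^{−rT} = 0.830591
N(d₁) = 0.736677,  N(d₂) = 0.451470
Call price V = S·N(d₁) − K·e^{−rT}·N(d₂) = 137.346010 − 69.398881 = 67.947129
φ(d₁) = (1/√(2π))·e^{−d₁²/2} = 0.326486
Γ = φ(d₁) / (S·σ·√T) = 0.002319

price = 67.947129
Γ = 0.002319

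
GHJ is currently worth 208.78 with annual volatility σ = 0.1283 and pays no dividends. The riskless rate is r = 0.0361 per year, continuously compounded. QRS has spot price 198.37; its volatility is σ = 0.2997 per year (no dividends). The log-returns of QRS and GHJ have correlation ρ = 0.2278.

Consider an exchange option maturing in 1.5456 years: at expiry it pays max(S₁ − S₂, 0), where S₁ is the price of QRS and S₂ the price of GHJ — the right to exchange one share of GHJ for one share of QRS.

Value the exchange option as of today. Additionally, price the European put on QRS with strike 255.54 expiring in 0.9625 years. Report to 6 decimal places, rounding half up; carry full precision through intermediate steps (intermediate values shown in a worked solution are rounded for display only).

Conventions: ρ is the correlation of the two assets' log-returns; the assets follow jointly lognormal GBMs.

exchange price = 24.986709
price(QRS put K=255.54) = 57.025331

σ_eff = √(σ₁² + σ₂² − 2ρσ₁σ₂) = √(0.2997² + 0.1283² − 2·0.2278·0.2997·0.1283) = 0.297930
d₁ = (ln(S₁/S₂) + (q₂ − q₁ + σ_eff²/2)T) / (σ_eff√T) = (ln(198.37/208.78) + (0.0 − 0.0 + 0.044381)·1.5456) / 0.370393 = 0.047108
d₂ = d₁ − σ_eff√T = 0.047108 − 0.370393 = -0.323285
N(d₁) = 0.518786,  N(d₂) = 0.373240
V = S₁·e^{−q₁T}·N(d₁) − S₂·e^{−q₂T}·N(d₂) = 102.911674 − 77.924965 = 24.986709
[vanilla: QRS put K=255.54]
σ√T = 0.2997·√0.9625 = 0.294027
d₁ = (ln(S/K) + (r+σ²/2)T) / (σ√T) = (ln(198.37/255.54) + (0.0361+0.2997²/2)·0.9625) / 0.294027 = (-0.253245 + 0.077972) / 0.294027 = -0.596111
d₂ = d₁ − σ√T = -0.596111 − 0.294027 = -0.890138
e^{−rT} = 0.965850
N(−d₁) = 0.724450,  N(−d₂) = 0.813304
price = K·e^{−rT}·N(−d₂) − S·N(−d₁) = 200.734398 − 143.709067 = 57.025331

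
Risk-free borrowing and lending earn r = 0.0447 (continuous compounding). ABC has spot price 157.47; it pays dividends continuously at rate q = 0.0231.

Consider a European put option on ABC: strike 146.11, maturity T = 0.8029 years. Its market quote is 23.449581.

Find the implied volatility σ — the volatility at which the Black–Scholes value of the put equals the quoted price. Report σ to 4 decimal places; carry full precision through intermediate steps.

At σ = 0.5700 the Black–Scholes value reproduces the quote:
σ√T = 0.57·√0.8029 = 0.510747
d₁ = (ln(S/K) + (r−q+σ²/2)T) / (σ√T) = (ln(157.47/146.11) + (0.0447−0.0231+0.57²/2)·0.8029) / 0.510747 = (0.074875 + 0.147774) / 0.510747 = 0.435928
d₂ = d₁ − σ√T = 0.435928 − 0.510747 = -0.074818
e^{−rT} = 0.964747
e^{−qT} = 0.981624
N(−d₁) = 0.331444,  N(−d₂) = 0.529820
V = K·e^{−rT}·N(−d₂) − S·e^{−qT}·N(−d₁) = 74.683034 − 51.233453 = 23.449581 (matching the quote); vega is positive throughout, so no other σ reproduces this price

sigma = 0.5700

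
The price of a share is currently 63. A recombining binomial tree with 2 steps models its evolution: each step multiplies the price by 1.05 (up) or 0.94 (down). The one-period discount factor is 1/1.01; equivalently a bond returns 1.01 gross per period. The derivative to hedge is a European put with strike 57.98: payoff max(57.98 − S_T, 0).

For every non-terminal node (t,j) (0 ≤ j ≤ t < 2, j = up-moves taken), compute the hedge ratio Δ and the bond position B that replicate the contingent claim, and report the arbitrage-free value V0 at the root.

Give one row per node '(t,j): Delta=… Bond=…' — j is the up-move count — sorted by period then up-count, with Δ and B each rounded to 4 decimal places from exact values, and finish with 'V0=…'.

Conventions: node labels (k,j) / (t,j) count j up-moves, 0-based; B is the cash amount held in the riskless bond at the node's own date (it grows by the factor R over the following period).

(0,0): Delta=-0.1202 Bond=7.8711
(1,0): Delta=-0.3551 Bond=21.8619
(1,1): Delta=0.0000 Bond=0.0000
V0=0.2999

No-arbitrage ⇒ martingale measure with p* = (R−d)/(u−d) = 0.6364.
At maturity the claim pays: V(2,0)=2.3132, V(2,1)=0.0000, V(2,2)=0.0000
  t=1,j=0: stock 59.2200 → up 62.1810 (V=0.0000), down 55.6668 (V=2.3132). Price 0.8328; hedge Δ=-0.3551, bond B=21.8619.
  t=1,j=1: stock 66.1500 → up 69.4575 (V=0.0000), down 62.1810 (V=0.0000). Price 0.0000; hedge Δ=0.0000, bond B=0.0000.
  t=0,j=0: stock 63.0000 → up 66.1500 (V=0.0000), down 59.2200 (V=0.8328). Price 0.2999; hedge Δ=-0.1202, bond B=7.8711.
As a check, the time-0 holding Δ(0,0)·S0 + B(0,0) comes to 0.2999 — exactly V0.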